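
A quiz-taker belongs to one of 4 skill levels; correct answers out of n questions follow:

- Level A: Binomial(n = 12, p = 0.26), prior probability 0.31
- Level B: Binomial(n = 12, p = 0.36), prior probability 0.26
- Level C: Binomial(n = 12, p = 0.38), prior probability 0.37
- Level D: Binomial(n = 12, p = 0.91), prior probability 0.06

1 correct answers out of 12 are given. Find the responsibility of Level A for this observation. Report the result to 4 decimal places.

Apply Bayes' rule: the posterior for each component is proportional to its prior times its likelihood at x.
Binomial probabilities:
  L_A = C(12,1)·0.26^1·0.74^11 = 12·0.26·0.0364375 = 0.113685
  L_B = C(12,1)·0.36^1·0.64^11 = 12·0.36·0.0073787 = 0.031876
  L_C = C(12,1)·0.38^1·0.62^11 = 12·0.38·0.00520366 = 0.0237287
  L_D = C(12,1)·0.91^1·0.09^11 = 12·0.91·3.13811e-12 = 3.42681e-11
Weight by the priors:
  w_A·L_A = 0.31 × 0.113685 = 0.0352424
  w_B·L_B = 0.26 × 0.031876 = 0.00828775
  w_C·L_C = 0.37 × 0.0237287 = 0.00877961
  w_D·L_D = 0.06 × 3.42681e-11 = 2.05609e-12
Denominator: 0.0352424 + 0.00828775 + 0.00877961 + 2.05609e-12 = 0.0523097
So the posterior for Level A is 0.0352424 / 0.0523097 ≈ 0.6737.

0.6737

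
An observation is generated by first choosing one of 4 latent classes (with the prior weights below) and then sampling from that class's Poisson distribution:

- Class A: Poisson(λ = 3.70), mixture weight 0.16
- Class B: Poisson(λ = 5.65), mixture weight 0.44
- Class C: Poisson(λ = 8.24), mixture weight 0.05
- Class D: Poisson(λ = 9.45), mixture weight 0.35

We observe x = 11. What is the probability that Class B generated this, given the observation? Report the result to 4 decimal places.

0.1500

By Bayes' theorem, P(k | x) = w_k f_k(x) / Σ_j w_j f_j(x).
Evaluate each component's likelihood at the observed value:
  p_A = e^(−3.70)·3.70^11/11! = 0.00110198
  p_B = e^(−5.65)·5.65^11/11! = 0.0165049
  p_C = e^(−8.24)·8.24^11/11! = 0.0786063
  p_D = e^(−9.45)·9.45^11/11! = 0.105806
Weight by the priors:
  w_A·p_A = 0.16 × 0.00110198 = 0.000176317
  w_B·p_B = 0.44 × 0.0165049 = 0.00726216
  w_C·p_C = 0.05 × 0.0786063 = 0.00393031
  w_D·p_D = 0.35 × 0.105806 = 0.0370322
Evidence: 0.000176317 + 0.00726216 + 0.00393031 + 0.0370322 = 0.048401
So the posterior for Class B is 0.00726216 / 0.048401 ≈ 0.1500.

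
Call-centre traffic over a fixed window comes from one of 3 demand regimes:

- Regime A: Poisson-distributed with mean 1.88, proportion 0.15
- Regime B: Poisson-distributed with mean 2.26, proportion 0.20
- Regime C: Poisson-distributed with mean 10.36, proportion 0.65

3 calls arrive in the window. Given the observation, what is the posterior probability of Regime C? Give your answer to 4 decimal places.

P(component k | x) = π_k·f_k(x) / marginal(x), where marginal(x) = Σ_j π_j·f_j(x).
Evaluate each component's likelihood at the observed value:
  p_A = 0.168985
  p_B = 0.200756
  p_C = 0.00586999
Prior × likelihood for each component:
  π_A·p_A = 0.15 × 0.168985 = 0.0253478
  π_B·p_B = 0.20 × 0.200756 = 0.0401512
  π_C·p_C = 0.65 × 0.00586999 = 0.00381549
Sum: 0.0253478 + 0.0401512 + 0.00381549 = 0.0693145
So the posterior for Regime C is 0.00381549 / 0.0693145 ≈ 0.0550.

0.0550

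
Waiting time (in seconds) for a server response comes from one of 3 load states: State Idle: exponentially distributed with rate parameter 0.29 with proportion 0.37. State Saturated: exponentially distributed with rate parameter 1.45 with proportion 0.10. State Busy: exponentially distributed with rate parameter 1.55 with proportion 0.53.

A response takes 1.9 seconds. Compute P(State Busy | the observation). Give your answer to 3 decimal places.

0.378

Posterior ∝ prior × likelihood, so P(k | x) ∝ π_k f_k(x); normalise over all components.
Exponential densities:
  f_Idle = 0.167148
  f_Saturated = 0.0922331
  f_Busy = 0.0815332
Prior × likelihood for each component:
  π_Idle·f_Idle = 0.37 × 0.167148 = 0.0618448
  π_Saturated·f_Saturated = 0.10 × 0.0922331 = 0.00922331
  π_Busy·f_Busy = 0.53 × 0.0815332 = 0.0432126
Evidence: 0.0618448 + 0.00922331 + 0.0432126 = 0.114281
Responsibility of State Busy: 0.0432126 / 0.114281 ≈ 0.378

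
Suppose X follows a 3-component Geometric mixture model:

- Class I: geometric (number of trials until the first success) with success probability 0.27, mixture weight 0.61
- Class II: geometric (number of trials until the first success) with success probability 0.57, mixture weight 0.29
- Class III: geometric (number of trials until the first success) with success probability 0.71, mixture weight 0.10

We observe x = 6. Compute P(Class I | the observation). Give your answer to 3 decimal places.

0.930

P(component k | x) = w_k·f_k(x) / marginal(x), where marginal(x) = Σ_j w_j·f_j(x).
Evaluate each component's likelihood at the observed value:
  p_I = 0.27·(1−0.27)^5 = 0.27·0.207307 = 0.0559729
  p_II = 0.57·(1−0.57)^5 = 0.57·0.0147008 = 0.00837948
  p_III = 0.71·(1−0.71)^5 = 0.71·0.00205111 = 0.00145629
Unnormalised posteriors:
  w_I·p_I = 0.61 × 0.0559729 = 0.0341435
  w_II·p_II = 0.29 × 0.00837948 = 0.00243005
  w_III·p_III = 0.10 × 0.00145629 = 0.000145629
Sum: 0.0341435 + 0.00243005 + 0.000145629 = 0.0367192
Responsibility of Class I: 0.0341435 / 0.0367192 ≈ 0.930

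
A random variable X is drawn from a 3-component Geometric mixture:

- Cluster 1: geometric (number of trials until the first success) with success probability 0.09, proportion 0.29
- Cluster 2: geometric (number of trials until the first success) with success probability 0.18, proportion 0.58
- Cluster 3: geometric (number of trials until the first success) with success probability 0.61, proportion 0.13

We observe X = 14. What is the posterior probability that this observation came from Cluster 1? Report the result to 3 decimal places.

The responsibility of component k is w_k f_k(x) divided by Σ_j w_j f_j(x).
Component likelihoods at x = 14:
  p_1 = 0.0264107
  p_2 = 0.0136412
  p_3 = 2.94557e-06
Unnormalised posteriors:
  w_1·p_1 = 0.29 × 0.0264107 = 0.00765912
  w_2·p_2 = 0.58 × 0.0136412 = 0.0079119
  w_3·p_3 = 0.13 × 2.94557e-06 = 3.82924e-07
Marginal: 0.00765912 + 0.0079119 + 3.82924e-07 = 0.0155714
P(Cluster 1 | 14) ≈ 0.492

0.492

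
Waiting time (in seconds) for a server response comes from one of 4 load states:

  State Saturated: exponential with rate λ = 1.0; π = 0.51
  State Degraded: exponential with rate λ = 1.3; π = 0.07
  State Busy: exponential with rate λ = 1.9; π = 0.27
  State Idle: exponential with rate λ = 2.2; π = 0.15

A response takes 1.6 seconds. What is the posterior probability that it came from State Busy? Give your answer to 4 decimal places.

Posterior ∝ prior × likelihood, so P(k | x) ∝ π_k f_k(x); normalise over all components.
Exponential densities:
  p_Saturated = 1.0·e^(−1.0·1.6) = 1.0·e^(−1.6000) = 0.201897
  p_Degraded = 1.3·e^(−1.3·1.6) = 1.3·e^(−2.0800) = 0.162409
  p_Busy = 1.9·e^(−1.9·1.6) = 1.9·e^(−3.0400) = 0.0908863
  p_Idle = 2.2·e^(−2.2·1.6) = 2.2·e^(−3.5200) = 0.0651188
Unnormalised posteriors:
  π_Saturated·p_Saturated = 0.51 × 0.201897 = 0.102967
  π_Degraded·p_Degraded = 0.07 × 0.162409 = 0.0113686
  π_Busy·p_Busy = 0.27 × 0.0908863 = 0.0245393
  π_Idle·p_Idle = 0.15 × 0.0651188 = 0.00976781
Marginal: 0.102967 + 0.0113686 + 0.0245393 + 0.00976781 = 0.148643
P(State Busy | x) = 0.0245393 / 0.148643 ≈ 0.1651

0.1651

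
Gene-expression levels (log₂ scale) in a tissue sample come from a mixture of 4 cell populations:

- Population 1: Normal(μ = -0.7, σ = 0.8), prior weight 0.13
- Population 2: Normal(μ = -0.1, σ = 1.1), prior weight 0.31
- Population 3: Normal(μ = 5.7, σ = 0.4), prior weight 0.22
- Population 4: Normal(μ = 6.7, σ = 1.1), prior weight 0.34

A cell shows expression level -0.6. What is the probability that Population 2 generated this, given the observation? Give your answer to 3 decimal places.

The responsibility of component k is w_k f_k(x) divided by Σ_j w_j f_j(x).
Normal densities:
  L_1 = 0.494797
  L_2 = 0.327079
  L_3 = 1.35757e-54
  L_4 = 9.90982e-11
Unnormalised posteriors:
  w_1·L_1 = 0.13 × 0.494797 = 0.0643236
  w_2·L_2 = 0.31 × 0.327079 = 0.101394
  w_3·L_3 = 0.22 × 1.35757e-54 = 2.98666e-55
  w_4·L_4 = 0.34 × 9.90982e-11 = 3.36934e-11
Normaliser: 0.0643236 + 0.101394 + 2.98666e-55 + 3.36934e-11 = 0.165718
So the posterior for Population 2 is 0.101394 / 0.165718 ≈ 0.612.

0.612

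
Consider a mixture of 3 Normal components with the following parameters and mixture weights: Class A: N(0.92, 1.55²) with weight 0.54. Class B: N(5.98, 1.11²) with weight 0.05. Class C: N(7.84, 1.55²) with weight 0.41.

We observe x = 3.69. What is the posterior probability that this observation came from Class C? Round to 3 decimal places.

By Bayes' theorem, P(k | x) = P(Z=k) f_k(x) / Σ_j P(Z=j) f_j(x).
Component likelihoods at x = 3.69:
  p_A = 0.0521281
  p_B = 0.0427916
  p_C = 0.00714401
Unnormalised posteriors:
  P(Z=A)·p_A = 0.54 × 0.0521281 = 0.0281492
  P(Z=B)·p_B = 0.05 × 0.0427916 = 0.00213958
  P(Z=C)·p_C = 0.41 × 0.00714401 = 0.00292905
Marginal: 0.0281492 + 0.00213958 + 0.00292905 = 0.0332178
P(Class C | 3.69) ≈ 0.088

0.088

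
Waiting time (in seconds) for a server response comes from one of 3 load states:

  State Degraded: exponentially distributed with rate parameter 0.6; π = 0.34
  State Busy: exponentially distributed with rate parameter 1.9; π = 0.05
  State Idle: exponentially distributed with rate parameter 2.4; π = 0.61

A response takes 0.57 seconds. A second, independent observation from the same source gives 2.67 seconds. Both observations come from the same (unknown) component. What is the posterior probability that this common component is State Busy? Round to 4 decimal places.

Apply Bayes' rule: the posterior for each component is proportional to its prior times its likelihood at x.
Since both observations come from the same component, the likelihood for component k is f_k(x₁)·f_k(x₂).
  f_Degraded = [0.6·e^(−0.6·0.57) = 0.6·e^(−0.3420) = 0.426209] × [0.120896] = 0.0515269
  f_Busy = [1.9·e^(−1.9·0.57) = 1.9·e^(−1.0830) = 0.643299] × [0.0119008] = 0.0076558
  f_Idle = [2.4·e^(−2.4·0.57) = 2.4·e^(−1.3680) = 0.611078] × [0.00395596] = 0.0024174
Weight by the priors:
  π_Degraded·f_Degraded = 0.34 × 0.0515269 = 0.0175191
  π_Busy·f_Busy = 0.05 × 0.0076558 = 0.00038279
  π_Idle·f_Idle = 0.61 × 0.0024174 = 0.00147461
Evidence: 0.0175191 + 0.00038279 + 0.00147461 = 0.0193766
Responsibility of State Busy: 0.00038279 / 0.0193766 ≈ 0.0198

0.0198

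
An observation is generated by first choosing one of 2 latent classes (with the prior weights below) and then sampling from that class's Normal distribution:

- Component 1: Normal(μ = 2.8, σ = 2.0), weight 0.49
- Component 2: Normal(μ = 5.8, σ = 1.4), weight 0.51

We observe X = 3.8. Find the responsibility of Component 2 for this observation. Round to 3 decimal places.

The responsibility of component k is w_k f_k(x) divided by Σ_j w_j f_j(x).
Evaluate each component's likelihood at the observed value:
  L_1 = 0.176033
  L_2 = 0.102713
Unnormalised posteriors:
  w_1·L_1 = 0.49 × 0.176033 = 0.086256
  w_2·L_2 = 0.51 × 0.102713 = 0.0523835
Marginal: 0.086256 + 0.0523835 = 0.13864
P(Component 2 | the observation) ≈ 0.378

0.378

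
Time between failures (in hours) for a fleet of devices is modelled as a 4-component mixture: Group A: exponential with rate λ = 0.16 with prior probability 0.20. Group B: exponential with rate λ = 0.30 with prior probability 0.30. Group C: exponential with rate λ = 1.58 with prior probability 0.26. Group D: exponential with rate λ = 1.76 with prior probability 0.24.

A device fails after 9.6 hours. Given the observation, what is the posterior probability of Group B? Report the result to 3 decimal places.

By Bayes' theorem, P(k | x) = π_k f_k(x) / Σ_j π_j f_j(x).
Component likelihoods at x = 9.6 hours:
  L_A = 0.0344385
  L_B = 0.0168404
  L_C = 4.08581e-07
  L_D = 8.08487e-08
Multiply by the mixture weights:
  π_A·L_A = 0.20 × 0.0344385 = 0.00688769
  π_B·L_B = 0.30 × 0.0168404 = 0.00505213
  π_C·L_C = 0.26 × 4.08581e-07 = 1.06231e-07
  π_D·L_D = 0.24 × 8.08487e-08 = 1.94037e-08
Evidence: 0.00688769 + 0.00505213 + 1.06231e-07 + 1.94037e-08 = 0.0119399
P(Group B | the observation) ≈ 0.423

0.423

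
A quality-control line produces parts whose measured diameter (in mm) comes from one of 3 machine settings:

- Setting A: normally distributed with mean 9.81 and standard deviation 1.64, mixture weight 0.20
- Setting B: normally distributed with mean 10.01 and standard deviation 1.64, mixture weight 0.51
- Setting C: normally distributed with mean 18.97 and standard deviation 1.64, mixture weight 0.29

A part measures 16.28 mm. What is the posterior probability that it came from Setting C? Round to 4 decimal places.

0.9944

P(component k | x) = w_k·f_k(x) / marginal(x), where marginal(x) = Σ_j w_j·f_j(x).
Normal densities:
  f_A = (1/(1.64·√(2π)))·exp(−(16.28−9.81)²/(2·1.64²)) = 0.243257·exp(-7.78199) = 0.000101482
  f_B = (1/(1.64·√(2π)))·exp(−(16.28−10.01)²/(2·1.64²)) = 0.243257·exp(-7.30832) = 0.000162969
  f_C = (1/(1.64·√(2π)))·exp(−(16.28−18.97)²/(2·1.64²)) = 0.243257·exp(-1.34520) = 0.0633656
Multiply by the mixture weights:
  w_A·f_A = 0.20 × 0.000101482 = 2.02964e-05
  w_B·f_B = 0.51 × 0.000162969 = 8.31141e-05
  w_C·f_C = 0.29 × 0.0633656 = 0.018376
Normaliser: 2.02964e-05 + 8.31141e-05 + 0.018376 = 0.0184794
So the posterior for Setting C is 0.018376 / 0.0184794 ≈ 0.9944.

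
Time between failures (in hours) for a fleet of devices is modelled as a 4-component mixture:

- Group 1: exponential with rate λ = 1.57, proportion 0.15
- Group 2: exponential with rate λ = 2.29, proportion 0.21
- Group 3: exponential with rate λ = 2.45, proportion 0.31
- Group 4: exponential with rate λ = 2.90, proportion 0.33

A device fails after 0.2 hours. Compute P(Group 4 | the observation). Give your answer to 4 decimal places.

0.3627

By Bayes' theorem, P(k | x) = π_k f_k(x) / Σ_j π_j f_j(x).
Component likelihoods at x = 0.2 hours:
  p_1 = 1.14691
  p_2 = 1.44853
  p_3 = 1.50093
  p_4 = 1.62371
Prior × likelihood for each component:
  π_1·p_1 = 0.15 × 1.14691 = 0.172037
  π_2·p_2 = 0.21 × 1.44853 = 0.304192
  π_3·p_3 = 0.31 × 1.50093 = 0.46529
  π_4·p_4 = 0.33 × 1.62371 = 0.535823
Marginal: 0.172037 + 0.304192 + 0.46529 + 0.535823 = 1.47734
Responsibility of Group 4: 0.535823 / 1.47734 ≈ 0.3627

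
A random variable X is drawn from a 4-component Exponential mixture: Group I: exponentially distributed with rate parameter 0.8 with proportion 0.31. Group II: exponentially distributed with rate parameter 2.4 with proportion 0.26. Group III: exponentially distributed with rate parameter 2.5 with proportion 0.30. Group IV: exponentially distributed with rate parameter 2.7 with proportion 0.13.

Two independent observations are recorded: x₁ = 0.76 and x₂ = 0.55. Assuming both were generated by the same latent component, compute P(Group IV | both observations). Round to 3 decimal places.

0.119

Apply Bayes' rule: the posterior for each component is proportional to its prior times its likelihood at x.
Since both observations come from the same component, the likelihood for component k is f_k(x₁)·f_k(x₂).
  p_I = [0.8·e^(−0.8·0.76) = 0.8·e^(−0.6080) = 0.435551] × [0.515229] = 0.224409
  p_II = [2.4·e^(−2.4·0.76) = 2.4·e^(−1.8240) = 0.387309] × [0.641125] = 0.248314
  p_III = [2.5·e^(−2.5·0.76) = 2.5·e^(−1.9000) = 0.373922] × [0.632099] = 0.236355
  p_IV = [2.7·e^(−2.7·0.76) = 2.7·e^(−2.0520) = 0.34689] × [0.611556] = 0.212143
Prior × likelihood for each component:
  w_I·p_I = 0.31 × 0.224409 = 0.0695666
  w_II·p_II = 0.26 × 0.248314 = 0.0645616
  w_III·p_III = 0.30 × 0.236355 = 0.0709066
  w_IV·p_IV = 0.13 × 0.212143 = 0.0275785
Marginal: 0.0695666 + 0.0645616 + 0.0709066 + 0.0275785 = 0.232613
Responsibility of Group IV: 0.0275785 / 0.232613 ≈ 0.119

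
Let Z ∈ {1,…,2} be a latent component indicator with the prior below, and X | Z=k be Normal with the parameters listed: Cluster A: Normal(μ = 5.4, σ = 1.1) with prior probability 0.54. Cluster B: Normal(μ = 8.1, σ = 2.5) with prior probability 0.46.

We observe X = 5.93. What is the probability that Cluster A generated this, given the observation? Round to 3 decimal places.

0.776

P(component k | x) = π_k·f_k(x) / marginal(x), where marginal(x) = Σ_j π_j·f_j(x).
Component likelihoods at x = 5.93:
  L_A = (1/(1.1·√(2π)))·exp(−(5.93−5.4)²/(2·1.1²)) = 0.362675·exp(-0.11607) = 0.322929
  L_B = (1/(2.5·√(2π)))·exp(−(5.93−8.1)²/(2·2.5²)) = 0.159577·exp(-0.37671) = 0.109488
Unnormalised posteriors:
  π_A·L_A = 0.54 × 0.322929 = 0.174382
  π_B·L_B = 0.46 × 0.109488 = 0.0503644
Evidence: 0.174382 + 0.0503644 = 0.224746
P(Cluster A | x) = 0.174382 / 0.224746 ≈ 0.776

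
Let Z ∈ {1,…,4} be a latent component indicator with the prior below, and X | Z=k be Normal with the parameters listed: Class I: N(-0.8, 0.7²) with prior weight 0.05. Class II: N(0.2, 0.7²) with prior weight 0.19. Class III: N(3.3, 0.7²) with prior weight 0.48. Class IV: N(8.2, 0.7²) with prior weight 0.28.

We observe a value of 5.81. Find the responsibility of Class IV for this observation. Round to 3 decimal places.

0.515

Posterior ∝ prior × likelihood, so P(k | x) ∝ P(Z=k) f_k(x); normalise over all components.
Evaluate each component's likelihood at the observed value:
  p_I = 2.47357e-20
  p_II = 6.4374e-15
  p_III = 0.000920184
  p_IV = 0.00167668
Unnormalised posteriors:
  P(Z=I)·p_I = 0.05 × 2.47357e-20 = 1.23679e-21
  P(Z=II)·p_II = 0.19 × 6.4374e-15 = 1.22311e-15
  P(Z=III)·p_III = 0.48 × 0.000920184 = 0.000441688
  P(Z=IV)·p_IV = 0.28 × 0.00167668 = 0.000469472
Marginal: 1.23679e-21 + 1.22311e-15 + 0.000441688 + 0.000469472 = 0.00091116
P(Class IV | 5.81) = 0.000469472 / 0.00091116 ≈ 0.515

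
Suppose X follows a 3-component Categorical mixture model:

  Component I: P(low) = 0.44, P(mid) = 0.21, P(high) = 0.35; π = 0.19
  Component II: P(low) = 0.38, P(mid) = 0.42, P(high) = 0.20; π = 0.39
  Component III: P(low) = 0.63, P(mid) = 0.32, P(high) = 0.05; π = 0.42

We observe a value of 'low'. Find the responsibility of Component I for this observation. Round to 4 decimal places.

By Bayes' theorem, P(k | x) = π_k f_k(x) / Σ_j π_j f_j(x).
Evaluate each component's likelihood at the observed value:
  p_I = 0.44
  p_II = 0.38
  p_III = 0.63
Multiply by the mixture weights:
  π_I·p_I = 0.19 × 0.44 = 0.0836
  π_II·p_II = 0.39 × 0.38 = 0.1482
  π_III·p_III = 0.42 × 0.63 = 0.2646
Normaliser: 0.0836 + 0.1482 + 0.2646 = 0.4964
Responsibility of Component I: 0.0836 / 0.4964 ≈ 0.1684

0.1684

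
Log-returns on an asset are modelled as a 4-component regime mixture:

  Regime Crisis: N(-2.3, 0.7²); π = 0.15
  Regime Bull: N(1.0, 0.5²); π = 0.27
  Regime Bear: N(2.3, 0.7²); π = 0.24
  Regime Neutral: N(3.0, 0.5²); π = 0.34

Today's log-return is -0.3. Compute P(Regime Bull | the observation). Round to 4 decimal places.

Apply Bayes' rule: the posterior for each component is proportional to its prior times its likelihood at x.
Evaluate each component's likelihood at the observed value:
  L_Crisis = 0.00962014
  L_Bull = 0.0271659
  L_Bear = 0.000575528
  L_Neutral = 2.77336e-10
Weight by the priors:
  P(Z=Crisis)·L_Crisis = 0.15 × 0.00962014 = 0.00144302
  P(Z=Bull)·L_Bull = 0.27 × 0.0271659 = 0.0073348
  P(Z=Bear)·L_Bear = 0.24 × 0.000575528 = 0.000138127
  P(Z=Neutral)·L_Neutral = 0.34 × 2.77336e-10 = 9.42942e-11
Denominator: 0.00144302 + 0.0073348 + 0.000138127 + 9.42942e-11 = 0.00891595
P(Regime Bull | the observation) = 0.0073348 / 0.00891595 ≈ 0.8227

0.8227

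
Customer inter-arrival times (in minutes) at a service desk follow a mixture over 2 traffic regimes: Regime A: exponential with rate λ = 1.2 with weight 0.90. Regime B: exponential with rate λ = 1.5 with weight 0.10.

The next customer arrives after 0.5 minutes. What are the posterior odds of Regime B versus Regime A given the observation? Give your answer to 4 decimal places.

0.1195

Since P(k|x) ∝ π_k f_k(x), the posterior odds are π_i f_i(x) / (π_j f_j(x)).
Evaluate each component's likelihood at the observed value:
  f_A = 1.2·e^(−1.2·0.5) = 1.2·e^(−0.6000) = 0.658574
  f_B = 1.5·e^(−1.5·0.5) = 1.5·e^(−0.7500) = 0.70855
0.070855 / 0.592717 ≈ 0.1195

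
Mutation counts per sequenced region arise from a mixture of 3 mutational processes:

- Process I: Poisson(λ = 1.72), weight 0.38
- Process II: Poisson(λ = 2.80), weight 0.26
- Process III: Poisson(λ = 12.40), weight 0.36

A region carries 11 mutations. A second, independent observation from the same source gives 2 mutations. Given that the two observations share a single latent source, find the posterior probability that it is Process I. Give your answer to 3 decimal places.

By Bayes' theorem, P(k | x) = P(Z=k) f_k(x) / Σ_j P(Z=j) f_j(x).
Since both observations come from the same component, the likelihood for component k is f_k(x₁)·f_k(x₂).
  L_I = [e^(−1.72)·1.72^11/11! = 1.74852e-06] × [0.264875] = 4.63139e-07
  L_II = [e^(−2.80)·2.80^11/11! = 0.000126345] × [0.238375] = 3.01175e-05
  L_III = [e^(−12.40)·12.40^11/11! = 0.109959] × [0.000316637] = 3.48171e-05
Weight by the priors:
  P(Z=I)·L_I = 0.38 × 4.63139e-07 = 1.75993e-07
  P(Z=II)·L_II = 0.26 × 3.01175e-05 = 7.83056e-06
  P(Z=III)·L_III = 0.36 × 3.48171e-05 = 1.25342e-05
Marginal: 1.75993e-07 + 7.83056e-06 + 1.25342e-05 = 2.05407e-05
So the posterior for Process I is 1.75993e-07 / 2.05407e-05 ≈ 0.009.

0.009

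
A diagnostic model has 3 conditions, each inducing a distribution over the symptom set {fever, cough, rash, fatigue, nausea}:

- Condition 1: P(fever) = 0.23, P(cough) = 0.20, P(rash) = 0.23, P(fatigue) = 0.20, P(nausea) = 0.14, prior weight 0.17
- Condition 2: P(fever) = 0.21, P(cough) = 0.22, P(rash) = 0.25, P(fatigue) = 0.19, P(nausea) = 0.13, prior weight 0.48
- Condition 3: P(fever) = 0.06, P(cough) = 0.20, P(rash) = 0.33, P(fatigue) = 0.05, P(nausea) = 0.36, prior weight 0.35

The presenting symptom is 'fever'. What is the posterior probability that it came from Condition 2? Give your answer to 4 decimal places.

Posterior ∝ prior × likelihood, so P(k | x) ∝ π_k f_k(x); normalise over all components.
Evaluate each component's likelihood at the observed value:
  p_1 = 0.23
  p_2 = 0.21
  p_3 = 0.06
Prior × likelihood for each component:
  π_1·p_1 = 0.17 × 0.23 = 0.0391
  π_2·p_2 = 0.48 × 0.21 = 0.1008
  π_3·p_3 = 0.35 × 0.06 = 0.021
Normaliser: 0.0391 + 0.1008 + 0.021 = 0.1609
P(Condition 2 | the observation) = 0.1008 / 0.1609 ≈ 0.6265

0.6265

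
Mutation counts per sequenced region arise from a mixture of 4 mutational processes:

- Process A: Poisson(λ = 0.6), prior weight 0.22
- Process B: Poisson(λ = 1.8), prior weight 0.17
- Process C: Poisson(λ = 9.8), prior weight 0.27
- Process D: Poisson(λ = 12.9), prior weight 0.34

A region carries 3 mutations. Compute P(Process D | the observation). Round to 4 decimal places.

Posterior ∝ prior × likelihood, so P(k | x) ∝ π_k f_k(x); normalise over all components.
Evaluate each component's likelihood at the observed value:
  L_A = e^(−0.6)·0.6^3/3! = 0.0197572
  L_B = e^(−1.8)·1.8^3/3! = 0.160671
  L_C = e^(−9.8)·9.8^3/3! = 0.00869843
  L_D = e^(−12.9)·12.9^3/3! = 0.000893756
Unnormalised posteriors:
  π_A·L_A = 0.22 × 0.0197572 = 0.00434659
  π_B·L_B = 0.17 × 0.160671 = 0.027314
  π_C·L_C = 0.27 × 0.00869843 = 0.00234858
  π_D·L_D = 0.34 × 0.000893756 = 0.000303877
Sum: 0.00434659 + 0.027314 + 0.00234858 + 0.000303877 = 0.034313
P(Process D | 3 mutations) = 0.000303877 / 0.034313 ≈ 0.0089

0.0089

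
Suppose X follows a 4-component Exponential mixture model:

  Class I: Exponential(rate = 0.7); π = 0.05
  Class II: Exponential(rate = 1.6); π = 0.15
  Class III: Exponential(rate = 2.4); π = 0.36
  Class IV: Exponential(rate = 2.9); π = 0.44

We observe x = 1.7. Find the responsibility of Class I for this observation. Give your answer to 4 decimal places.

0.2117

By Bayes' theorem, P(k | x) = P(Z=k) f_k(x) / Σ_j P(Z=j) f_j(x).
Exponential densities:
  f_I = 0.7·e^(−0.7·1.7) = 0.7·e^(−1.1900) = 0.212955
  f_II = 1.6·e^(−1.6·1.7) = 1.6·e^(−2.7200) = 0.1054
  f_III = 2.4·e^(−2.4·1.7) = 2.4·e^(−4.0800) = 0.0405779
  f_IV = 2.9·e^(−2.9·1.7) = 2.9·e^(−4.9300) = 0.0209569
Unnormalised posteriors:
  P(Z=I)·f_I = 0.05 × 0.212955 = 0.0106477
  P(Z=II)·f_II = 0.15 × 0.1054 = 0.0158099
  P(Z=III)·f_III = 0.36 × 0.0405779 = 0.0146081
  P(Z=IV)·f_IV = 0.44 × 0.0209569 = 0.00922102
Evidence: 0.0106477 + 0.0158099 + 0.0146081 + 0.00922102 = 0.0502868
P(Class I | data) ≈ 0.2117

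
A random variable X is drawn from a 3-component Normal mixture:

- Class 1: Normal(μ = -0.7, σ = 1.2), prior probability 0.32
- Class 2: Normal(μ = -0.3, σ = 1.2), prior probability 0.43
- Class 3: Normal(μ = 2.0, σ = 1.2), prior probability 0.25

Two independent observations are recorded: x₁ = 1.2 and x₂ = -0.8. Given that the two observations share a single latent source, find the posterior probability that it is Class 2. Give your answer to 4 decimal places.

0.6340

Posterior ∝ prior × likelihood, so P(k | x) ∝ P(Z=k) f_k(x); normalise over all components.
Since both observations come from the same component, the likelihood for component k is f_k(x₁)·f_k(x₂).
  p_1 = [(1/(1.2·√(2π)))·exp(−(1.2−-0.7)²/(2·1.2²)) = 0.332452·exp(-1.25347) = 0.0949189] × [0.3313] = 0.0314466
  p_2 = [(1/(1.2·√(2π)))·exp(−(1.2−-0.3)²/(2·1.2²)) = 0.332452·exp(-0.78125) = 0.152208] × [0.30481] = 0.0463944
  p_3 = [(1/(1.2·√(2π)))·exp(−(1.2−2.0)²/(2·1.2²)) = 0.332452·exp(-0.22222) = 0.266207] × [0.0218516] = 0.00581703
Multiply by the mixture weights:
  P(Z=1)·p_1 = 0.32 × 0.0314466 = 0.0100629
  P(Z=2)·p_2 = 0.43 × 0.0463944 = 0.0199496
  P(Z=3)·p_3 = 0.25 × 0.00581703 = 0.00145426
Evidence: 0.0100629 + 0.0199496 + 0.00145426 = 0.0314668
So the posterior for Class 2 is 0.0199496 / 0.0314668 ≈ 0.6340.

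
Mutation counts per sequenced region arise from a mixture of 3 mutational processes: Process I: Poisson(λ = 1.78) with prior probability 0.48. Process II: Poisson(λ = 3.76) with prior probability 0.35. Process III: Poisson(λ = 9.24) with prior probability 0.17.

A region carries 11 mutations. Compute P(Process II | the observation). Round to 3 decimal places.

P(component k | x) = π_k·f_k(x) / marginal(x), where marginal(x) = Σ_j π_j·f_j(x).
Evaluate each component's likelihood at the observed value:
  L_I = e^(−1.78)·1.78^11/11! = 2.40115e-06
  L_II = e^(−3.76)·3.76^11/11! = 0.00123869
  L_III = e^(−9.24)·9.24^11/11! = 0.101942
Weight by the priors:
  π_I·L_I = 0.48 × 2.40115e-06 = 1.15255e-06
  π_II·L_II = 0.35 × 0.00123869 = 0.000433542
  π_III·L_III = 0.17 × 0.101942 = 0.0173302
Marginal: 1.15255e-06 + 0.000433542 + 0.0173302 = 0.0177649
Responsibility of Process II: 0.000433542 / 0.0177649 ≈ 0.024

0.024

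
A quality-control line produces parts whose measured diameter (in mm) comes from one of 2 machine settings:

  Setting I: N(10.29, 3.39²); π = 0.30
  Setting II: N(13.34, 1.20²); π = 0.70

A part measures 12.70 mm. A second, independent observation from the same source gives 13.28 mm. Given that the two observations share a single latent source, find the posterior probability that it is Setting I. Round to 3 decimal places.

0.032

P(component k | x) = π_k·f_k(x) / marginal(x), where marginal(x) = Σ_j π_j·f_j(x).
Since both observations come from the same component, the likelihood for component k is f_k(x₁)·f_k(x₂).
  L_I = [0.0914038] × [0.0797598] = 0.00729035
  L_II = [0.288378] × [0.332037] = 0.0957521
Weight by the priors:
  π_I·L_I = 0.30 × 0.00729035 = 0.0021871
  π_II·L_II = 0.70 × 0.0957521 = 0.0670265
Marginal: 0.0021871 + 0.0670265 = 0.0692136
So the posterior for Setting I is 0.0021871 / 0.0692136 ≈ 0.032.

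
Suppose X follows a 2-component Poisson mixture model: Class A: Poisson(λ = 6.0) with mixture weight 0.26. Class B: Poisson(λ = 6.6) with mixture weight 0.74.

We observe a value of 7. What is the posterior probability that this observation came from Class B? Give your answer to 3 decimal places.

0.753

P(component k | x) = π_k·f_k(x) / marginal(x), where marginal(x) = Σ_j π_j·f_j(x).
Poisson probabilities:
  L_A = 0.137677
  L_B = 0.147243
Weight by the priors:
  π_A·L_A = 0.26 × 0.137677 = 0.035796
  π_B·L_B = 0.74 × 0.147243 = 0.10896
Sum: 0.035796 + 0.10896 = 0.144756
So the posterior for Class B is 0.10896 / 0.144756 ≈ 0.753.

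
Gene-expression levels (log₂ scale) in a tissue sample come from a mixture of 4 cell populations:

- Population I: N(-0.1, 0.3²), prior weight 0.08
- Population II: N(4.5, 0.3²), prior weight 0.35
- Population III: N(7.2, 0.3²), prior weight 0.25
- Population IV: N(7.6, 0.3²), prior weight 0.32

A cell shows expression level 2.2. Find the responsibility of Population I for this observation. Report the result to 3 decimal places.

By Bayes' theorem, P(k | x) = w_k f_k(x) / Σ_j w_j f_j(x).
Component likelihoods at x = 2.2:
  f_I = 2.29275e-13
  f_II = 2.29275e-13
  f_III = 6.38426e-61
  f_IV = 5.8625e-71
Unnormalised posteriors:
  w_I·f_I = 0.08 × 2.29275e-13 = 1.8342e-14
  w_II·f_II = 0.35 × 2.29275e-13 = 8.02462e-14
  w_III·f_III = 0.25 × 6.38426e-61 = 1.59607e-61
  w_IV·f_IV = 0.32 × 5.8625e-71 = 1.876e-71
Evidence: 1.8342e-14 + 8.02462e-14 + 1.59607e-61 + 1.876e-71 = 9.85882e-14
Responsibility of Population I: 1.8342e-14 / 9.85882e-14 ≈ 0.186

0.186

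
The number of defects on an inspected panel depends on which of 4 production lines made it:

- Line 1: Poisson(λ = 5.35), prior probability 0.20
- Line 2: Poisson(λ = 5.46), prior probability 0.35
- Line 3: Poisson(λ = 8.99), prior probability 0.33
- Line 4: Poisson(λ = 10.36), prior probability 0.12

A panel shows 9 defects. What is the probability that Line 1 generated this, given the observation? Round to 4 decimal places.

0.1106

The responsibility of component k is w_k f_k(x) divided by Σ_j w_j f_j(x).
Component likelihoods at x = 9 defects:
  p_1 = 0.0469835
  p_2 = 0.0505502
  p_3 = 0.131755
  p_4 = 0.120001
Weight by the priors:
  w_1·p_1 = 0.20 × 0.0469835 = 0.0093967
  w_2·p_2 = 0.35 × 0.0505502 = 0.0176926
  w_3·p_3 = 0.33 × 0.131755 = 0.0434791
  w_4·p_4 = 0.12 × 0.120001 = 0.0144001
Denominator: 0.0093967 + 0.0176926 + 0.0434791 + 0.0144001 = 0.0849685
So the posterior for Line 1 is 0.0093967 / 0.0849685 ≈ 0.1106.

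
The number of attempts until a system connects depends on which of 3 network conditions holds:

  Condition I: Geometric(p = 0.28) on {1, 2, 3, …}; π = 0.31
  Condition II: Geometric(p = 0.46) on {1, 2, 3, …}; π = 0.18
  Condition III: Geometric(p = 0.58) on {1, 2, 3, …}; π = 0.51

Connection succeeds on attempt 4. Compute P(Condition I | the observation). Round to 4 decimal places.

Posterior ∝ prior × likelihood, so P(k | x) ∝ P(Z=k) f_k(x); normalise over all components.
Evaluate each component's likelihood at the observed value:
  p_I = 0.28·(1−0.28)^3 = 0.28·0.373248 = 0.104509
  p_II = 0.46·(1−0.46)^3 = 0.46·0.157464 = 0.0724334
  p_III = 0.58·(1−0.58)^3 = 0.58·0.074088 = 0.042971
Weight by the priors:
  P(Z=I)·p_I = 0.31 × 0.104509 = 0.0323979
  P(Z=II)·p_II = 0.18 × 0.0724334 = 0.013038
  P(Z=III)·p_III = 0.51 × 0.042971 = 0.0219152
Normaliser: 0.0323979 + 0.013038 + 0.0219152 = 0.0673512
Responsibility of Condition I: 0.0323979 / 0.0673512 ≈ 0.4810

0.4810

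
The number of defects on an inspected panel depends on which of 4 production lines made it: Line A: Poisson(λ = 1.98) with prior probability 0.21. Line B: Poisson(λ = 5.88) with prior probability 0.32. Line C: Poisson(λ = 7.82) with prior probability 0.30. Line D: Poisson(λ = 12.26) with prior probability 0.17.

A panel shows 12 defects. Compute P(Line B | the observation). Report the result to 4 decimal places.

P(component k | x) = π_k·f_k(x) / marginal(x), where marginal(x) = Σ_j π_j·f_j(x).
Component likelihoods at x = 12 defects:
  f_A = e^(−1.98)·1.98^12/12! = 1.04651e-06
  f_B = e^(−5.88)·5.88^12/12! = 0.00996642
  f_C = e^(−7.82)·7.82^12/12! = 0.0438492
  f_D = e^(−12.26)·12.26^12/12! = 0.114051
Unnormalised posteriors:
  π_A·f_A = 0.21 × 1.04651e-06 = 2.19767e-07
  π_B·f_B = 0.32 × 0.00996642 = 0.00318926
  π_C·f_C = 0.30 × 0.0438492 = 0.0131547
  π_D·f_D = 0.17 × 0.114051 = 0.0193886
Normaliser: 2.19767e-07 + 0.00318926 + 0.0131547 + 0.0193886 = 0.0357329
So the posterior for Line B is 0.00318926 / 0.0357329 ≈ 0.0893.

0.0893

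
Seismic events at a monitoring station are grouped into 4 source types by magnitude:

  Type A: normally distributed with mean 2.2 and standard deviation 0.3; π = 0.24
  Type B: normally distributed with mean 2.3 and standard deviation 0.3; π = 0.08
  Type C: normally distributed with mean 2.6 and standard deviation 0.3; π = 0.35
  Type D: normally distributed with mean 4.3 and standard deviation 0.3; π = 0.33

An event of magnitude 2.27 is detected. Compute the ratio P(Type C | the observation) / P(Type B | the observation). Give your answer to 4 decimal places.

Since P(k|x) ∝ π_k f_k(x), the posterior odds are π_i f_i(x) / (π_j f_j(x)).
Normal densities:
  f_A = 1.2941
  f_B = 1.32318
  f_C = 0.726174
  f_D = 1.5174e-10
Posterior odds = (π_C·f_C) / (π_B·f_B) = (0.35·0.726174) / (0.08·1.32318) = 0.254161 / 0.105854 ≈ 2.4011

2.4011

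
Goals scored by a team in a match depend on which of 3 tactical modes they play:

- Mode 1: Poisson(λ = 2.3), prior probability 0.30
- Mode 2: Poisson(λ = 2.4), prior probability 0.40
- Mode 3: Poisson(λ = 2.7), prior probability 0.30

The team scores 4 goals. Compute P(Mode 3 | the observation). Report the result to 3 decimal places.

0.344

P(component k | x) = P(Z=k)·f_k(x) / marginal(x), where marginal(x) = Σ_j P(Z=j)·f_j(x).
Component likelihoods at x = 4 goals:
  L_1 = e^(−2.3)·2.3^4/4! = 0.116902
  L_2 = e^(−2.4)·2.4^4/4! = 0.125408
  L_3 = e^(−2.7)·2.7^4/4! = 0.148816
Prior × likelihood for each component:
  P(Z=1)·L_1 = 0.30 × 0.116902 = 0.0350707
  P(Z=2)·L_2 = 0.40 × 0.125408 = 0.0501634
  P(Z=3)·L_3 = 0.30 × 0.148816 = 0.0446447
Sum: 0.0350707 + 0.0501634 + 0.0446447 = 0.129879
P(Mode 3 | 4 goals) ≈ 0.344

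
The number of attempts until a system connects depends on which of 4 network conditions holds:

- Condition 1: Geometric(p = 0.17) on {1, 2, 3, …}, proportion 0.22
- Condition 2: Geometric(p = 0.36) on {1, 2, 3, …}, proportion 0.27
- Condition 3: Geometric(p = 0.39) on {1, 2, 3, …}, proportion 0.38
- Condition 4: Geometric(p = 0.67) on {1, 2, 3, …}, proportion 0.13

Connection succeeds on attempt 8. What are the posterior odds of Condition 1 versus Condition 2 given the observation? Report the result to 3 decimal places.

2.374

Since P(k|x) ∝ π_k f_k(x), the posterior odds are π_i f_i(x) / (π_j f_j(x)).
Component likelihoods at x = 8:
  p_1 = 0.0461313
  p_2 = 0.015833
  p_3 = 0.0122567
  p_4 = 0.000285544
0.0101489 / 0.0042749 ≈ 2.374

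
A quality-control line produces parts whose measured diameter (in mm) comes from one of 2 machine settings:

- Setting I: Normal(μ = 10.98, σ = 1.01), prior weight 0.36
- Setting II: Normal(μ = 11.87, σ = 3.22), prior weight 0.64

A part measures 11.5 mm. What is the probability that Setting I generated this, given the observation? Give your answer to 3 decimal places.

By Bayes' theorem, P(k | x) = P(Z=k) f_k(x) / Σ_j P(Z=j) f_j(x).
Component likelihoods at x = 11.5 mm:
  p_I = 0.345963
  p_II = 0.12308
Weight by the priors:
  P(Z=I)·p_I = 0.36 × 0.345963 = 0.124547
  P(Z=II)·p_II = 0.64 × 0.12308 = 0.0787711
Marginal: 0.124547 + 0.0787711 = 0.203318
Responsibility of Setting I: 0.124547 / 0.203318 ≈ 0.613

0.613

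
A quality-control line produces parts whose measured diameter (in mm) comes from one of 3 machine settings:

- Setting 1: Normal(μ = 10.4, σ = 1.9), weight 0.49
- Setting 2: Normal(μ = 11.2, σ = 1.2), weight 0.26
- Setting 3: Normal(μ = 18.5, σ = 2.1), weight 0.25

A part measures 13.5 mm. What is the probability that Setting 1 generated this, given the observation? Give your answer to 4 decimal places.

0.6214

By Bayes' theorem, P(k | x) = π_k f_k(x) / Σ_j π_j f_j(x).
Evaluate each component's likelihood at the observed value:
  f_1 = 0.0554753
  f_2 = 0.0529681
  f_3 = 0.0111609
Weight by the priors:
  π_1·f_1 = 0.49 × 0.0554753 = 0.0271829
  π_2·f_2 = 0.26 × 0.0529681 = 0.0137717
  π_3·f_3 = 0.25 × 0.0111609 = 0.00279021
Normaliser: 0.0271829 + 0.0137717 + 0.00279021 = 0.0437448
So the posterior for Setting 1 is 0.0271829 / 0.0437448 ≈ 0.6214.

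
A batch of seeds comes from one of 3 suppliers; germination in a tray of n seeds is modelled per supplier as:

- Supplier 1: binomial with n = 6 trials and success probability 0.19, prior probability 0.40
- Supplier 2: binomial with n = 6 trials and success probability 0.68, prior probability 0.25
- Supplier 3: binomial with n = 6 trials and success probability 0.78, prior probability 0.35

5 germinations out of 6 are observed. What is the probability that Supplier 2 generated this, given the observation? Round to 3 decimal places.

Apply Bayes' rule: the posterior for each component is proportional to its prior times its likelihood at x.
Binomial probabilities:
  p_1 = C(6,5)·0.19^5·0.81^1 = 6·0.00024761·0.81 = 0.00120338
  p_2 = C(6,5)·0.68^5·0.32^1 = 6·0.145393·0.32 = 0.279155
  p_3 = C(6,5)·0.78^5·0.22^1 = 6·0.288717·0.22 = 0.381107
Prior × likelihood for each component:
  π_1·p_1 = 0.40 × 0.00120338 = 0.000481354
  π_2·p_2 = 0.25 × 0.279155 = 0.0697888
  π_3·p_3 = 0.35 × 0.381107 = 0.133387
Denominator: 0.000481354 + 0.0697888 + 0.133387 = 0.203658
P(Supplier 2 | data) = 0.0697888 / 0.203658 ≈ 0.343

0.343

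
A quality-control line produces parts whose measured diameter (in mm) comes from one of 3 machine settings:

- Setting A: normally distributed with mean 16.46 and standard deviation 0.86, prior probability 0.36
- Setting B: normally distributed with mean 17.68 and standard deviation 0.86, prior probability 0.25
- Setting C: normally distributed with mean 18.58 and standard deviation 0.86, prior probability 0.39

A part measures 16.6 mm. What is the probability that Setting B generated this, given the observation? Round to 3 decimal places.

0.229

P(component k | x) = w_k·f_k(x) / marginal(x), where marginal(x) = Σ_j w_j·f_j(x).
Normal densities:
  p_A = 0.45778
  p_B = 0.210841
  p_C = 0.0327626
Prior × likelihood for each component:
  w_A·p_A = 0.36 × 0.45778 = 0.164801
  w_B·p_B = 0.25 × 0.210841 = 0.0527103
  w_C·p_C = 0.39 × 0.0327626 = 0.0127774
Denominator: 0.164801 + 0.0527103 + 0.0127774 = 0.230289
P(Setting B | data) ≈ 0.229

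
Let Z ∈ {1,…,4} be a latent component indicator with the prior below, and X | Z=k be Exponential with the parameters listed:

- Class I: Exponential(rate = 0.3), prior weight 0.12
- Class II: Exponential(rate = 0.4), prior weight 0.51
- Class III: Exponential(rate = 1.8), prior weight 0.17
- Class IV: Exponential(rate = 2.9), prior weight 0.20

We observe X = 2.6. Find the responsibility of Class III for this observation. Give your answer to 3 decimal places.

Posterior ∝ prior × likelihood, so P(k | x) ∝ P(Z=k) f_k(x); normalise over all components.
Component likelihoods at x = 2.6:
  f_I = 0.137522
  f_II = 0.141382
  f_III = 0.0167022
  f_IV = 0.00154105
Prior × likelihood for each component:
  P(Z=I)·f_I = 0.12 × 0.137522 = 0.0165026
  P(Z=II)·f_II = 0.51 × 0.141382 = 0.0721048
  P(Z=III)·f_III = 0.17 × 0.0167022 = 0.00283938
  P(Z=IV)·f_IV = 0.20 × 0.00154105 = 0.000308211
Marginal: 0.0165026 + 0.0721048 + 0.00283938 + 0.000308211 = 0.091755
P(Class III | x) = 0.00283938 / 0.091755 ≈ 0.031

0.031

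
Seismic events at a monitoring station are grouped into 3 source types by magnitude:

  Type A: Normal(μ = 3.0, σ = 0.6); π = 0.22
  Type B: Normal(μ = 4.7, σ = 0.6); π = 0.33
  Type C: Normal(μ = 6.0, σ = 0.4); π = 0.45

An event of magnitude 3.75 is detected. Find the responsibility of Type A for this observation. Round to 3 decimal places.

Posterior ∝ prior × likelihood, so P(k | x) ∝ w_k f_k(x); normalise over all components.
Component likelihoods at x = 3.75:
  f_A = (1/(0.6·√(2π)))·exp(−(3.75−3.0)²/(2·0.6²)) = 0.664904·exp(-0.78125) = 0.304415
  f_B = (1/(0.6·√(2π)))·exp(−(3.75−4.7)²/(2·0.6²)) = 0.664904·exp(-1.25347) = 0.189838
  f_C = (1/(0.4·√(2π)))·exp(−(3.75−6.0)²/(2·0.4²)) = 0.997356·exp(-15.82031) = 1.34331e-07
Weight by the priors:
  w_A·f_A = 0.22 × 0.304415 = 0.0669713
  w_B·f_B = 0.33 × 0.189838 = 0.0626465
  w_C·f_C = 0.45 × 1.34331e-07 = 6.04489e-08
Marginal: 0.0669713 + 0.0626465 + 6.04489e-08 = 0.129618
P(Type A | 3.75) = 0.0669713 / 0.129618 ≈ 0.517

0.517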